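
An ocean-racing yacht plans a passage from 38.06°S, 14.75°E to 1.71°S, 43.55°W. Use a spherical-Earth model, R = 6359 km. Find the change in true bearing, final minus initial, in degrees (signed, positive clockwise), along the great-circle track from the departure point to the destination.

Initial bearing θ₁ = atan2(sin Δλ cos φ₂, cos φ₁ sin φ₂ − sin φ₁ cos φ₂ cos Δλ) = 289.45°
Final bearing θ₂ = (initial bearing from the destination back to the start) + 180° = 312.03°
Δθ = θ₂ − θ₁ = +22.6°

+22.6°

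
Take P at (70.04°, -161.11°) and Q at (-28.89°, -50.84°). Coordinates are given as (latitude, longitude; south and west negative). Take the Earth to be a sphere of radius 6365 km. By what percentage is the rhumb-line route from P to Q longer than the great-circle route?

Great circle: σ = 2.1624 rad → d_gc = Rσ = 13763.4 km
Rhumb: Δφ = -1.7267, Δλ = +1.9246, Δψ = -2.2645, q = Δφ/Δψ = 0.7625 → d_rh = R√(Δφ²+q²Δλ²) = 14423.1 km
Excess = (14423.1 − 13763.4) / 13763.4 = 659.7 / 13763.4 = 4.79% ≈ 4.8%

4.8%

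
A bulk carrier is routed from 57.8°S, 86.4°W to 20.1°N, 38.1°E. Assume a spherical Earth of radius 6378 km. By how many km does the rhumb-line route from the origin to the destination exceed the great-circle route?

Great circle: cos σ = sin φ₁ sin φ₂ + cos φ₁ cos φ₂ cos Δλ,  σ = 2.1825 rad → d_gc = 13919.8 km
Rhumb line: Δψ = +1.6008, q = Δφ/Δψ = 0.8493, d_rh = R√(Δφ²+q²Δλ²) = 14620.0 km
Excess = 14620.0 − 13919.8 = 700.2 ≈ 700 km

700 km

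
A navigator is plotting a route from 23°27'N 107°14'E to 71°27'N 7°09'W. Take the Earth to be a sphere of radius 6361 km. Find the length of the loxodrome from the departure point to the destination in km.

Rhumb course C = atan2(Δλ, Δψ) with Δψ = ln[tan(π/4+φ₂/2)/tan(π/4+φ₁/2)] = +1.3909, Δλ = -1.9964 → C = 304.87°
d = R·|Δφ| / |cos C| = 6361·0.83776 / 0.57165 = 9322 km

9322 km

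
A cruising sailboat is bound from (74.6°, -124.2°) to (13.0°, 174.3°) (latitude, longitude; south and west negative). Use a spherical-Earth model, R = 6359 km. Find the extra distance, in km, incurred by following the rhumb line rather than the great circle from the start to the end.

Great circle: cos σ = sin φ₁ sin φ₂ + cos φ₁ cos φ₂ cos Δλ,  σ = 1.2235 rad → d_gc = 7780.4 km
Rhumb line: Δψ = -1.7721, q = Δφ/Δψ = 0.6067, d_rh = R√(Δφ²+q²Δλ²) = 7993.1 km
Excess = 7993.1 − 7780.4 = 212.7 ≈ 213 km

213 km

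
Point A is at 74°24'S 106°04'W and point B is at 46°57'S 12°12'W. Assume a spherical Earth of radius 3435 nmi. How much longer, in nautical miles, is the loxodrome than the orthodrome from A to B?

261 nmi

Great circle: cos σ = sin φ₁ sin φ₂ + cos φ₁ cos φ₂ cos Δλ,  σ = 0.8073 rad → d_gc = 2773.0 nmi
Rhumb line: Δψ = +1.0575, q = Δφ/Δψ = 0.4530, d_rh = R√(Δφ²+q²Δλ²) = 3034.4 nmi
Excess = 3034.4 − 2773.0 = 261.4 ≈ 261 nmi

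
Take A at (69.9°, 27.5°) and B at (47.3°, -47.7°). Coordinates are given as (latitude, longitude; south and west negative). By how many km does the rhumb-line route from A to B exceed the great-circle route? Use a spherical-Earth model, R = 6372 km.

Great circle: cos σ = sin φ₁ sin φ₂ + cos φ₁ cos φ₂ cos Δλ,  σ = 0.7232 rad → d_gc = 4608.3 km
Rhumb line: Δψ = -0.7910, q = Δφ/Δψ = 0.4987, d_rh = R√(Δφ²+q²Δλ²) = 4869.3 km
Excess = 4869.3 − 4608.3 = 261.0 ≈ 261 km

261 km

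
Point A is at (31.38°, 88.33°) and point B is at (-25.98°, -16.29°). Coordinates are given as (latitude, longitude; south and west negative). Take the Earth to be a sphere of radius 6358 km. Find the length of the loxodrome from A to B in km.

Rhumb course C = atan2(Δλ, Δψ) with Δψ = ln[tan(π/4+φ₂/2)/tan(π/4+φ₁/2)] = -1.0471, Δλ = -1.8260 → C = 240.17°
d = R·|Δφ| / |cos C| = 6358·1.00112 / 0.49748 = 12795 km

12795 km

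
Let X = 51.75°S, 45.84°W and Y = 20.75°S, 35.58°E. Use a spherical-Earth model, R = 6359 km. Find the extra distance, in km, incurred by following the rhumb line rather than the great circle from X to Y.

Great circle: cos σ = sin φ₁ sin φ₂ + cos φ₁ cos φ₂ cos Δλ,  σ = 1.1976 rad → d_gc = 7615.5 km
Rhumb line: Δψ = +0.6888, q = Δφ/Δψ = 0.7856, d_rh = R√(Δφ²+q²Δλ²) = 7888.5 km
Excess = 7888.5 − 7615.5 = 273.0 ≈ 273 km

273 km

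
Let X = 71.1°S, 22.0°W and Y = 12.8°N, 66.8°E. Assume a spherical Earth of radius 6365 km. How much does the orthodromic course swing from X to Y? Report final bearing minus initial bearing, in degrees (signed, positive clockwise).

At departure: θ₁ = atan2(sin Δλ cos φ₂, cos φ₁ sin φ₂ − sin φ₁ cos φ₂ cos Δλ) = 84.66°
At arrival: θ₂ = atan2(sin Δλ cos φ₁, −cos φ₂ sin φ₁ + sin φ₂ cos φ₁ cos Δλ) = 19.31°
Δθ = θ₂ − θ₁ = -65.3°

-65.3°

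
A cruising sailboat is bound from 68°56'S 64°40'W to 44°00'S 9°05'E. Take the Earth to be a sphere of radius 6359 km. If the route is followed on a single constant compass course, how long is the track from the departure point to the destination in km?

5126 km

Δψ = ln[tan(π/4+φ₂/2)/tan(π/4+φ₁/2)] = +0.8254;  Δφ = +0.4352 rad,  Δλ = +1.2872 rad
q = Δφ/Δψ = 0.5272
d = R·√(Δφ² + q²Δλ²) = 6359·0.80615 = 5126 km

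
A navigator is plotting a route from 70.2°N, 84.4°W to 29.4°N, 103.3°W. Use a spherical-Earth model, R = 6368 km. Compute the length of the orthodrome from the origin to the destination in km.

cos σ = sin φ₁ sin φ₂ + cos φ₁ cos φ₂ cos Δλ
      = sin(70.20°)sin(29.40°) + cos(70.20°)cos(29.40°)cos(-18.90°) = 0.7411
σ = 42.176° → d = Rσ = 6368·0.73611 = 4688 km

4688 km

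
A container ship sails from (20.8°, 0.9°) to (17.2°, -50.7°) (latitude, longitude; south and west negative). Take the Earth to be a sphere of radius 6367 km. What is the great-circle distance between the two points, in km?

5414 km

cos σ = sin φ₁ sin φ₂ + cos φ₁ cos φ₂ cos Δλ
      = sin(20.80°)sin(17.20°) + cos(20.80°)cos(17.20°)cos(-51.60°) = 0.6597
σ = 48.723° → d = Rσ = 6367·0.85037 = 5414 km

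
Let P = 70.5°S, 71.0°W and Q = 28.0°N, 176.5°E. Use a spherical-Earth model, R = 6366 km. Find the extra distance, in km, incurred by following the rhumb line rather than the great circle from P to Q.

Great circle: cos σ = sin φ₁ sin φ₂ + cos φ₁ cos φ₂ cos Δλ,  σ = 2.1596 rad → d_gc = 13747.8 km
Rhumb line: Δψ = +2.2706, q = Δφ/Δψ = 0.7571, d_rh = R√(Δφ²+q²Δλ²) = 14468.4 km
Excess = 14468.4 − 13747.8 = 720.6 ≈ 721 km

721 km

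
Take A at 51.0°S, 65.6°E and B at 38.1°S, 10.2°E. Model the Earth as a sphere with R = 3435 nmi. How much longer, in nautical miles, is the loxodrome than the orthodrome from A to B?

50 nmi

Great circle: cos σ = sin φ₁ sin φ₂ + cos φ₁ cos φ₂ cos Δλ,  σ = 0.7063 rad → d_gc = 2426.3 nmi
Rhumb line: Δψ = +0.3179, q = Δφ/Δψ = 0.7082, d_rh = R√(Δφ²+q²Δλ²) = 2476.0 nmi
Excess = 2476.0 − 2426.3 = 49.7 ≈ 50 nmi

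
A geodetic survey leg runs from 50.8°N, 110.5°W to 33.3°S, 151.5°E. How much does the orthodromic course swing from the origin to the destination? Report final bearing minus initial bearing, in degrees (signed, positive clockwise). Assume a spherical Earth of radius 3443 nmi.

At departure: θ₁ = atan2(sin Δλ cos φ₂, cos φ₁ sin φ₂ − sin φ₁ cos φ₂ cos Δλ) = 252.76°
At arrival: θ₂ = atan2(sin Δλ cos φ₁, −cos φ₂ sin φ₁ + sin φ₂ cos φ₁ cos Δλ) = 226.24°
Δθ = θ₂ − θ₁ = -26.5°

-26.5°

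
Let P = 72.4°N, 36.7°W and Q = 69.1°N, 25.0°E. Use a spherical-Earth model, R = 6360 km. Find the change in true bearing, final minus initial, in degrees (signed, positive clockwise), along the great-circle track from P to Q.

+58.9°

At departure: θ₁ = atan2(sin Δλ cos φ₂, cos φ₁ sin φ₂ − sin φ₁ cos φ₂ cos Δλ) = 68.89°
At arrival: θ₂ = atan2(sin Δλ cos φ₁, −cos φ₂ sin φ₁ + sin φ₂ cos φ₁ cos Δλ) = 127.75°
Δθ = θ₂ − θ₁ = +58.9°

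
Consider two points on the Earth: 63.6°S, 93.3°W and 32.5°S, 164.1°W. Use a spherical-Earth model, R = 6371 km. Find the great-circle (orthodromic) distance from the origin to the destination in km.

cos σ = sin φ₁ sin φ₂ + cos φ₁ cos φ₂ cos Δλ
      = sin(-63.60°)sin(-32.50°) + cos(-63.60°)cos(-32.50°)cos(-70.80°) = 0.6046
σ = 52.801° → d = Rσ = 6371·0.92154 = 5871 km

5871 km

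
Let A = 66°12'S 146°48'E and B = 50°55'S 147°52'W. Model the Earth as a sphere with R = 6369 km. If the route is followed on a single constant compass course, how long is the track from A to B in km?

Rhumb course C = atan2(Δλ, Δψ) with Δψ = ln[tan(π/4+φ₂/2)/tan(π/4+φ₁/2)] = +0.5213, Δλ = +1.1403 → C = 65.43°
d = R·|Δφ| / |cos C| = 6369·0.26674 / 0.41581 = 4086 km

4086 km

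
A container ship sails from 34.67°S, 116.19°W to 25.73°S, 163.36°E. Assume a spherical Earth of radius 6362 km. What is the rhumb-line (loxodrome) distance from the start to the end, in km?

Δψ = ln[tan(π/4+φ₂/2)/tan(π/4+φ₁/2)] = +0.1808;  Δφ = +0.1560 rad,  Δλ = -1.4041 rad
q = Δφ/Δψ = 0.8628
d = R·√(Δφ² + q²Δλ²) = 6362·1.22148 = 7771 km

7771 km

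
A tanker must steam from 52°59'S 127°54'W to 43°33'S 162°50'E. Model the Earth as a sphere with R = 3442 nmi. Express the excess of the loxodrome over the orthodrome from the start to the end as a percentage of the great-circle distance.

Great circle: σ = 0.7889 rad → d_gc = Rσ = 2715.5 nmi
Rhumb: Δφ = +0.1646, Δλ = -1.2089, Δψ = +0.2483, q = Δφ/Δψ = 0.6630 → d_rh = R√(Δφ²+q²Δλ²) = 2816.5 nmi
Excess = (2816.5 − 2715.5) / 2715.5 = 101.0 / 2715.5 = 3.72% ≈ 3.7%

3.7%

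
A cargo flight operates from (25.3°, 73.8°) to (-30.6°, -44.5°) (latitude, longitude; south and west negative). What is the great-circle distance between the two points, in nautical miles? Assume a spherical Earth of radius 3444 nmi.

Haversine: a = sin²(Δφ/2)+cos φ₁ cos φ₂ sin²(Δλ/2) = 0.79323;  σ = 2·atan2(√a,√(1−a))
σ = 125.907° → d = Rσ = 3444·2.19749 = 7568 nmi

7568 nmi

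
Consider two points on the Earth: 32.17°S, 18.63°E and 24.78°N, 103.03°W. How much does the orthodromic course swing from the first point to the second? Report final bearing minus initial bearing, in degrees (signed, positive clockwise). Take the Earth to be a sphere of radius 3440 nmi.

+15.0°

Initial bearing θ₁ = atan2(sin Δλ cos φ₂, cos φ₁ sin φ₂ − sin φ₁ cos φ₂ cos Δλ) = 277.45°
Final bearing θ₂ = (initial bearing from the destination back to the start) + 180° = 292.42°
Δθ = θ₂ − θ₁ = +15.0°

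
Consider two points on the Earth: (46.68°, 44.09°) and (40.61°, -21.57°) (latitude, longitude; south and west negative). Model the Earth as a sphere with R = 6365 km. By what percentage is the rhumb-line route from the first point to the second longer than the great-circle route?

Great circle: σ = 0.8118 rad → d_gc = Rσ = 5166.9 km
Rhumb: Δφ = -0.1059, Δλ = -1.1460, Δψ = -0.1466, q = Δφ/Δψ = 0.7227 → d_rh = R√(Δφ²+q²Δλ²) = 5314.3 km
Excess = (5314.3 − 5166.9) / 5166.9 = 147.4 / 5166.9 = 2.853% ≈ 2.9%

2.9%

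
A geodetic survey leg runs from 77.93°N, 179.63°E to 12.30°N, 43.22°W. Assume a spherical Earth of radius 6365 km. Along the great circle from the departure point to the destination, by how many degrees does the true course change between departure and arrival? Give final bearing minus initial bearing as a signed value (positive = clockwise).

Initial bearing θ₁ = atan2(sin Δλ cos φ₂, cos φ₁ sin φ₂ − sin φ₁ cos φ₂ cos Δλ) = 41.73°
Final bearing θ₂ = (initial bearing from the destination back to the start) + 180° = 171.81°
Δθ = θ₂ − θ₁ = +130.1°

+130.1°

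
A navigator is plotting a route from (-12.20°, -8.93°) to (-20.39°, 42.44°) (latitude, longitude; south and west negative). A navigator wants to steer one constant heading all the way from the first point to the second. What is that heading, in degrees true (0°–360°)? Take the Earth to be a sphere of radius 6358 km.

Meridional parts: M(φ₁)=-0.2146, M(φ₂)=-0.3636 → ΔM = -0.1491;  Δλ = +0.8966 rad
tan C = Δλ / ΔM = -6.0143 → C = 99.44°

99.4°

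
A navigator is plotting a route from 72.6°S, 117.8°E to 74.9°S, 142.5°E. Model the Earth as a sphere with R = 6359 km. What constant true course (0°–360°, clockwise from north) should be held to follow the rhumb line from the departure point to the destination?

Δψ = ln[tan(π/4+φ₂/2)/tan(π/4+φ₁/2)] = -0.1437
Δλ = +0.4311 rad (taken the short way round)
course = atan2(Δλ, Δψ) = 108.43°

108.4°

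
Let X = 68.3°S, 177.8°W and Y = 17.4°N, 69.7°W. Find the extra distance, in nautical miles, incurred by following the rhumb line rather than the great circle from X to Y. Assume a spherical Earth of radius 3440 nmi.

369 nmi

Great circle: cos σ = sin φ₁ sin φ₂ + cos φ₁ cos φ₂ cos Δλ,  σ = 1.9687 rad → d_gc = 6772.2 nmi
Rhumb line: Δψ = +1.9605, q = Δφ/Δψ = 0.7630, d_rh = R√(Δφ²+q²Δλ²) = 7141.1 nmi
Excess = 7141.1 − 6772.2 = 368.9 ≈ 369 nmi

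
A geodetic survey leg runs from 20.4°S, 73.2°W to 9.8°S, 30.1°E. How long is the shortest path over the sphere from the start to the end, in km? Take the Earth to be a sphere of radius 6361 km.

10970 km

Haversine: a = sin²(Δφ/2)+cos φ₁ cos φ₂ sin²(Δλ/2) = 0.57657;  σ = 2·atan2(√a,√(1−a))
σ = 98.809° → d = Rσ = 6361·1.72455 = 10970 km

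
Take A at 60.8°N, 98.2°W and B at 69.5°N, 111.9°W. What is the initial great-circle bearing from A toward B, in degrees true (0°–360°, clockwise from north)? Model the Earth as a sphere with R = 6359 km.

N = sin Δλ·cos φ₂ = -0.0829;  D = cos φ₁ sin φ₂ − sin φ₁ cos φ₂ cos Δλ = +0.1600
initial course = atan2(N, D) = 332.59°

332.6°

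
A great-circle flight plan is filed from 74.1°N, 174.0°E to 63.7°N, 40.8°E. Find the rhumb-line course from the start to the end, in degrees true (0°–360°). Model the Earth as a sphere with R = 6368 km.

Δψ = ln[tan(π/4+φ₂/2)/tan(π/4+φ₁/2)] = -0.5146
Δλ = -2.3248 rad (taken the short way round)
course = atan2(Δλ, Δψ) = 257.52°

257.5°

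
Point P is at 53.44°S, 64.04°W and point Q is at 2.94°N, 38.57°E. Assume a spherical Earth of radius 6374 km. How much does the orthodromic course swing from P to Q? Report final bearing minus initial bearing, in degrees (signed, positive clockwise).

-62.3°

Initial bearing θ₁ = atan2(sin Δλ cos φ₂, cos φ₁ sin φ₂ − sin φ₁ cos φ₂ cos Δλ) = 98.44°
Final bearing θ₂ = (initial bearing from the destination back to the start) + 180° = 36.16°
Δθ = θ₂ − θ₁ = -62.3°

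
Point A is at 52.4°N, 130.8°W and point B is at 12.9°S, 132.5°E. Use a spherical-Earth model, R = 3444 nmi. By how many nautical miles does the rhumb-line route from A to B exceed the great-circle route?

Great circle: cos σ = sin φ₁ sin φ₂ + cos φ₁ cos φ₂ cos Δλ,  σ = 1.8196 rad → d_gc = 6266.8 nmi
Rhumb line: Δψ = -1.3046, q = Δφ/Δψ = 0.8736, d_rh = R√(Δφ²+q²Δλ²) = 6418.0 nmi
Excess = 6418.0 − 6266.8 = 151.2 ≈ 151 nmi

151 nmi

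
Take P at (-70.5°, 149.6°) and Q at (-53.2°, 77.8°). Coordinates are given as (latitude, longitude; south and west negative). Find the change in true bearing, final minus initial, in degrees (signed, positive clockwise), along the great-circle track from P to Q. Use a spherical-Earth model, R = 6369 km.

Initial bearing θ₁ = atan2(sin Δλ cos φ₂, cos φ₁ sin φ₂ − sin φ₁ cos φ₂ cos Δλ) = 260.92°
Final bearing θ₂ = (initial bearing from the destination back to the start) + 180° = 326.61°
Δθ = θ₂ − θ₁ = +65.7°

+65.7°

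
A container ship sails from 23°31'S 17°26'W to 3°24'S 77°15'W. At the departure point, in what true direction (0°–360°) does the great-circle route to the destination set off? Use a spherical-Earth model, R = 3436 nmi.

279.6°

N = sin Δλ·cos φ₂ = -0.8629;  D = cos φ₁ sin φ₂ − sin φ₁ cos φ₂ cos Δλ = +0.1459
initial course = atan2(N, D) = 279.60°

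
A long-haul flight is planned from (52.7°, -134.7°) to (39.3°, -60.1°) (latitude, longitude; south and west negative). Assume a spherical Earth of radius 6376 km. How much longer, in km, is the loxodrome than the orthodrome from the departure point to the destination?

233 km

Great circle: cos σ = sin φ₁ sin φ₂ + cos φ₁ cos φ₂ cos Δλ,  σ = 0.8913 rad → d_gc = 5683.2 km
Rhumb line: Δψ = -0.3391, q = Δφ/Δψ = 0.6896, d_rh = R√(Δφ²+q²Δλ²) = 5916.2 km
Excess = 5916.2 − 5683.2 = 233.0 ≈ 233 km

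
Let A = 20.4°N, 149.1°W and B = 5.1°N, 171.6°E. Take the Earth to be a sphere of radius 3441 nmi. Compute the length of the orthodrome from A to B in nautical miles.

cos σ = sin φ₁ sin φ₂ + cos φ₁ cos φ₂ cos Δλ
      = sin(20.40°)sin(5.10°) + cos(20.40°)cos(5.10°)cos(-39.30°) = 0.7534
σ = 41.112° → d = Rσ = 3441·0.71755 = 2469 nmi

2469 nmi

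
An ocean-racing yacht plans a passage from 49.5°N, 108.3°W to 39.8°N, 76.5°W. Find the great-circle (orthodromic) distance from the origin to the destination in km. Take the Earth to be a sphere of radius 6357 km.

cos σ = sin φ₁ sin φ₂ + cos φ₁ cos φ₂ cos Δλ
      = sin(49.50°)sin(39.80°) + cos(49.50°)cos(39.80°)cos(31.80°) = 0.9108
σ = 24.383° → d = Rσ = 6357·0.42556 = 2705 km

2705 km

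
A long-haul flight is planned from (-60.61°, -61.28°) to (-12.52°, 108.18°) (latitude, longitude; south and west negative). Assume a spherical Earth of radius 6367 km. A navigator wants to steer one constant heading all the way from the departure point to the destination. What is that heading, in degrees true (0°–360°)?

Meridional parts: M(φ₁)=-1.3385, M(φ₂)=-0.2203 → ΔM = +1.1182;  Δλ = +2.9576 rad
tan C = Δλ / ΔM = +2.6451 → C = 69.29°

69.3°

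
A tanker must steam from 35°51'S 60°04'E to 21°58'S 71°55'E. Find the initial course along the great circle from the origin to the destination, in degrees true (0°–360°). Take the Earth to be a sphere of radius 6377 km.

39.8°

θ = atan2( sin Δλ·cos φ₂ ,  cos φ₁ sin φ₂ − sin φ₁ cos φ₂ cos Δλ )
  = atan2(+0.1904, +0.2284) = 39.83°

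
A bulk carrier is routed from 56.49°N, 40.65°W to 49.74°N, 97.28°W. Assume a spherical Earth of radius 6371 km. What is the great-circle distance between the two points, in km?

3741 km

Haversine: a = sin²(Δφ/2)+cos φ₁ cos φ₂ sin²(Δλ/2) = 0.08374;  σ = 2·atan2(√a,√(1−a))
σ = 33.641° → d = Rσ = 6371·0.58714 = 3741 km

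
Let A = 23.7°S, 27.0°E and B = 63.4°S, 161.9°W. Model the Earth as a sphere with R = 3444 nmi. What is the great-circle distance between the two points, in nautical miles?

5567 nmi

cos σ = sin φ₁ sin φ₂ + cos φ₁ cos φ₂ cos Δλ
      = sin(-23.70°)sin(-63.40°) + cos(-23.70°)cos(-63.40°)cos(171.10°) = -0.0457
σ = 92.617° → d = Rσ = 3444·1.61647 = 5567 nmi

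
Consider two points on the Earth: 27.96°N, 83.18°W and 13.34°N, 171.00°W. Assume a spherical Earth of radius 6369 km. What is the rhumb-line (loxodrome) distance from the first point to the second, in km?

Rhumb course C = atan2(Δλ, Δψ) with Δψ = ln[tan(π/4+φ₂/2)/tan(π/4+φ₁/2)] = -0.2736, Δλ = -1.5327 → C = 259.88°
d = R·|Δφ| / |cos C| = 6369·0.25517 / 0.17575 = 9247 km

9247 km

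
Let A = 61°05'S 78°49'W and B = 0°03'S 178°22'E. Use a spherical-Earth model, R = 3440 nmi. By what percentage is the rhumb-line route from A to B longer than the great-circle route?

Great circle: σ = 1.6775 rad → d_gc = Rσ = 5770.6 nmi
Rhumb: Δφ = +1.0652, Δλ = -1.7945, Δψ = +1.3545, q = Δφ/Δψ = 0.7864 → d_rh = R√(Δφ²+q²Δλ²) = 6082.3 nmi
Excess = (6082.3 − 5770.6) / 5770.6 = 311.7 / 5770.6 = 5.40% ≈ 5.4%

5.4%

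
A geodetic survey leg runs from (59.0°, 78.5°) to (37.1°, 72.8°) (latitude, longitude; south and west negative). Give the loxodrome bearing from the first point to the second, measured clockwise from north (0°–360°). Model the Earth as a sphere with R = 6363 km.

Meridional parts: M(φ₁)=+1.2826, M(φ₂)=+0.6982 → ΔM = -0.5844;  Δλ = -0.0995 rad
tan C = Δλ / ΔM = +0.1702 → C = 189.66°

189.7°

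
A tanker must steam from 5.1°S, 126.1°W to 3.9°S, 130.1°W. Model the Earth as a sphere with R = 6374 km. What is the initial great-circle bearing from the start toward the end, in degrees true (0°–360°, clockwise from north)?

286.6°

N = sin Δλ·cos φ₂ = -0.0696;  D = cos φ₁ sin φ₂ − sin φ₁ cos φ₂ cos Δλ = +0.0207
initial course = atan2(N, D) = 286.58°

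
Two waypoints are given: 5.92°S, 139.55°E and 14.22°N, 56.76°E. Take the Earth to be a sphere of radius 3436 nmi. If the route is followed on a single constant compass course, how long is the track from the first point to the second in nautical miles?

Rhumb course C = atan2(Δλ, Δψ) with Δψ = ln[tan(π/4+φ₂/2)/tan(π/4+φ₁/2)] = +0.3543, Δλ = -1.4450 → C = 283.78°
d = R·|Δφ| / |cos C| = 3436·0.35151 / 0.23813 = 5072 nmi

5072 nmi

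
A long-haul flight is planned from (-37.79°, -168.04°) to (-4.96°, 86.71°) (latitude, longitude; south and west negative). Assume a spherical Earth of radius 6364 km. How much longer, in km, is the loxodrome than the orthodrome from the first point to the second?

313 km

Great circle: cos σ = sin φ₁ sin φ₂ + cos φ₁ cos φ₂ cos Δλ,  σ = 1.7255 rad → d_gc = 10981.2 km
Rhumb line: Δψ = +0.6267, q = Δφ/Δψ = 0.9143, d_rh = R√(Δφ²+q²Δλ²) = 11294.0 km
Excess = 11294.0 − 10981.2 = 312.8 ≈ 313 km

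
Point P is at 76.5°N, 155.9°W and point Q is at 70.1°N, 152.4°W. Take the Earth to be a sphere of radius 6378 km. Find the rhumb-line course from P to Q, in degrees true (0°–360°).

171.2°

Δψ = ln[tan(π/4+φ₂/2)/tan(π/4+φ₁/2)] = -0.3935
Δλ = +0.0611 rad (taken the short way round)
course = atan2(Δλ, Δψ) = 171.18°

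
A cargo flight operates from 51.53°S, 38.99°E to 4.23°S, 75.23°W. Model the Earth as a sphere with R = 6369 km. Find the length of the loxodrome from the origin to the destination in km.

Δψ = ln[tan(π/4+φ₂/2)/tan(π/4+φ₁/2)] = +0.9790;  Δφ = +0.8255 rad,  Δλ = -1.9935 rad
q = Δφ/Δψ = 0.8432
d = R·√(Δφ² + q²Δλ²) = 6369·1.87278 = 11928 km

11928 km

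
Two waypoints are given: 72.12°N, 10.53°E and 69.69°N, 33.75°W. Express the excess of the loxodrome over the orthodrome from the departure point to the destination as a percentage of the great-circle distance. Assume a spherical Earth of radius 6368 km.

Great circle: σ = 0.2503 rad → d_gc = Rσ = 1594.2 km
Rhumb: Δφ = -0.0424, Δλ = -0.7728, Δψ = -0.1298, q = Δφ/Δψ = 0.3267 → d_rh = R√(Δφ²+q²Δλ²) = 1630.4 km
Excess = (1630.4 − 1594.2) / 1594.2 = 36.2 / 1594.2 = 2.27% ≈ 2.3%

2.3%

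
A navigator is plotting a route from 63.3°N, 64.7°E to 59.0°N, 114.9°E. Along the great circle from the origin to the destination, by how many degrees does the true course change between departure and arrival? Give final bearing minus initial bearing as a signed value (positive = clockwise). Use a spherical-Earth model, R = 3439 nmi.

+44.6°

Initial bearing θ₁ = atan2(sin Δλ cos φ₂, cos φ₁ sin φ₂ − sin φ₁ cos φ₂ cos Δλ) = 77.10°
Final bearing θ₂ = (initial bearing from the destination back to the start) + 180° = 121.75°
Δθ = θ₂ − θ₁ = +44.6°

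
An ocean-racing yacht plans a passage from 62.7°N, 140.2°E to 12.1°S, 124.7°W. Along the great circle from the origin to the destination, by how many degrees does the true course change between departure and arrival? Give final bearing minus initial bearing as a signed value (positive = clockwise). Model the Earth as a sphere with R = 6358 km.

+60.9°

At departure: θ₁ = atan2(sin Δλ cos φ₂, cos φ₁ sin φ₂ − sin φ₁ cos φ₂ cos Δλ) = 91.11°
At arrival: θ₂ = atan2(sin Δλ cos φ₁, −cos φ₂ sin φ₁ + sin φ₂ cos φ₁ cos Δλ) = 152.03°
Δθ = θ₂ − θ₁ = +60.9°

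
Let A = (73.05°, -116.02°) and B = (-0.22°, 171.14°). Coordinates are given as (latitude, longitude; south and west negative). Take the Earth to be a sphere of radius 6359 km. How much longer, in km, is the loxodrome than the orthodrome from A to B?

308 km

Great circle: cos σ = sin φ₁ sin φ₂ + cos φ₁ cos φ₂ cos Δλ,  σ = 1.4884 rad → d_gc = 9464.5 km
Rhumb line: Δψ = -1.9076, q = Δφ/Δψ = 0.6704, d_rh = R√(Δφ²+q²Δλ²) = 9772.3 km
Excess = 9772.3 − 9464.5 = 307.8 ≈ 308 km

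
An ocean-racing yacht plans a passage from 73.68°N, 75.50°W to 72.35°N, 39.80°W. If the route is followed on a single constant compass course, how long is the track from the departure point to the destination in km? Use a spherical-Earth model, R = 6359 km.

1166 km

Rhumb course C = atan2(Δλ, Δψ) with Δψ = ln[tan(π/4+φ₂/2)/tan(π/4+φ₁/2)] = -0.0795, Δλ = +0.6231 → C = 97.27°
d = R·|Δφ| / |cos C| = 6359·0.02321 / 0.12657 = 1166 km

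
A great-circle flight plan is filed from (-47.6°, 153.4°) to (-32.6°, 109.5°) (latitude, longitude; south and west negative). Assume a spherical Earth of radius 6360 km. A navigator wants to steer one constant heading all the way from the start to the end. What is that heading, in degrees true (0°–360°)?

294.2°

Δψ = ln[tan(π/4+φ₂/2)/tan(π/4+φ₁/2)] = +0.3447
Δλ = -0.7662 rad (taken the short way round)
course = atan2(Δλ, Δψ) = 294.22°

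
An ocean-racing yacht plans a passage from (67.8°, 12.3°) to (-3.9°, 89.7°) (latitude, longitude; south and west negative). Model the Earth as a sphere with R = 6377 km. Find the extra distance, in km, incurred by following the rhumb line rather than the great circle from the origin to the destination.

306 km

Great circle: cos σ = sin φ₁ sin φ₂ + cos φ₁ cos φ₂ cos Δλ,  σ = 1.5515 rad → d_gc = 9894.1 km
Rhumb line: Δψ = -1.6968, q = Δφ/Δψ = 0.7375, d_rh = R√(Δφ²+q²Δλ²) = 10200.4 km
Excess = 10200.4 − 9894.1 = 306.3 ≈ 306 km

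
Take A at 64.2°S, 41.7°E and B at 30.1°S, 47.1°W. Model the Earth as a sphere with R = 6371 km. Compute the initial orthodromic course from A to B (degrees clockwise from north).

256.9°

θ = atan2( sin Δλ·cos φ₂ ,  cos φ₁ sin φ₂ − sin φ₁ cos φ₂ cos Δλ )
  = atan2(-0.8650, -0.2020) = 256.86°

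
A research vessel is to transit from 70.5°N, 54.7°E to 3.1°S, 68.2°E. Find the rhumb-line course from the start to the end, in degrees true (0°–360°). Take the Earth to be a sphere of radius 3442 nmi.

Meridional parts: M(φ₁)=+1.7612, M(φ₂)=-0.0541 → ΔM = -1.8154;  Δλ = +0.2356 rad
tan C = Δλ / ΔM = -0.1298 → C = 172.60°

172.6°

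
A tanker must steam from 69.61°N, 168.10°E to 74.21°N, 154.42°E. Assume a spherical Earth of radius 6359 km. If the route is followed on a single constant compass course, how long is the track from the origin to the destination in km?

693 km

Δψ = ln[tan(π/4+φ₂/2)/tan(π/4+φ₁/2)] = +0.2599;  Δφ = +0.0803 rad,  Δλ = -0.2388 rad
q = Δφ/Δψ = 0.3089
d = R·√(Δφ² + q²Δλ²) = 6359·0.10901 = 693 km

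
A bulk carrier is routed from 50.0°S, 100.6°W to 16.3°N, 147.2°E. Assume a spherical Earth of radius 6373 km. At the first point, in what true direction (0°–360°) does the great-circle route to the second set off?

N = sin Δλ·cos φ₂ = -0.8887;  D = cos φ₁ sin φ₂ − sin φ₁ cos φ₂ cos Δλ = -0.0974
initial course = atan2(N, D) = 263.75°

263.7°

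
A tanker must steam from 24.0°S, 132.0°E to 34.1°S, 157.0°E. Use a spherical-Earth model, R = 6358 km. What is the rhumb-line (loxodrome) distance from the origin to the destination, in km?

2667 km

Δψ = ln[tan(π/4+φ₂/2)/tan(π/4+φ₁/2)] = -0.2021;  Δφ = -0.1763 rad,  Δλ = +0.4363 rad
q = Δφ/Δψ = 0.8724
d = R·√(Δφ² + q²Δλ²) = 6358·0.41948 = 2667 km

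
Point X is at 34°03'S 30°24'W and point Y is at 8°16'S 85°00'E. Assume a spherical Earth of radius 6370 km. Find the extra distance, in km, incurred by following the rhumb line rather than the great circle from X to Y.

Great circle: cos σ = sin φ₁ sin φ₂ + cos φ₁ cos φ₂ cos Δλ,  σ = 1.8454 rad → d_gc = 11755.4 km
Rhumb line: Δψ = +0.4879, q = Δφ/Δψ = 0.9223, d_rh = R√(Δφ²+q²Δλ²) = 12175.0 km
Excess = 12175.0 − 11755.4 = 419.6 ≈ 420 km

420 km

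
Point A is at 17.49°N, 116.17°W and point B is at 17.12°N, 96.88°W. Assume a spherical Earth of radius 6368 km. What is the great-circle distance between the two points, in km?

cos σ = sin φ₁ sin φ₂ + cos φ₁ cos φ₂ cos Δλ
      = sin(17.49°)sin(17.12°) + cos(17.49°)cos(17.12°)cos(19.29°) = 0.9488
σ = 18.413° → d = Rσ = 6368·0.32136 = 2046 km

2046 km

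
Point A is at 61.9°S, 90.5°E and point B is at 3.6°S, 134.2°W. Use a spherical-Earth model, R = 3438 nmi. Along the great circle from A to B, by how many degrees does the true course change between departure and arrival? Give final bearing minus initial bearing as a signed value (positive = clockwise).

Initial bearing θ₁ = atan2(sin Δλ cos φ₂, cos φ₁ sin φ₂ − sin φ₁ cos φ₂ cos Δλ) = 133.03°
Final bearing θ₂ = (initial bearing from the destination back to the start) + 180° = 20.18°
Δθ = θ₂ − θ₁ = -112.9°

-112.9°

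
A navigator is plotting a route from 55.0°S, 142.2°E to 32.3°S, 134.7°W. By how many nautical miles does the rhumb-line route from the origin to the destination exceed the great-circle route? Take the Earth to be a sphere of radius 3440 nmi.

177 nmi

Great circle: cos σ = sin φ₁ sin φ₂ + cos φ₁ cos φ₂ cos Δλ,  σ = 1.0519 rad → d_gc = 3618.4 nmi
Rhumb line: Δψ = +0.5580, q = Δφ/Δψ = 0.7100, d_rh = R√(Δφ²+q²Δλ²) = 3795.5 nmi
Excess = 3795.5 − 3618.4 = 177.1 ≈ 177 nmi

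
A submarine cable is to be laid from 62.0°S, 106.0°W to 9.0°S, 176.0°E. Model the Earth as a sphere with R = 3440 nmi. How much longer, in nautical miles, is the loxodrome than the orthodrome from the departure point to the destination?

Great circle: cos σ = sin φ₁ sin φ₂ + cos φ₁ cos φ₂ cos Δλ,  σ = 1.3341 rad → d_gc = 4589.2 nmi
Rhumb line: Δψ = +1.2313, q = Δφ/Δψ = 0.7513, d_rh = R√(Δφ²+q²Δλ²) = 4743.9 nmi
Excess = 4743.9 − 4589.2 = 154.7 ≈ 155 nmi

155 nmi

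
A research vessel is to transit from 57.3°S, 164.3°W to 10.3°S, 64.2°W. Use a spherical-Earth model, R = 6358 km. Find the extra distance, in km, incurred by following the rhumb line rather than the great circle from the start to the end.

533 km

Great circle: cos σ = sin φ₁ sin φ₂ + cos φ₁ cos φ₂ cos Δλ,  σ = 1.5135 rad → d_gc = 9622.9 km
Rhumb line: Δψ = +1.0456, q = Δφ/Δψ = 0.7845, d_rh = R√(Δφ²+q²Δλ²) = 10156.1 km
Excess = 10156.1 − 9622.9 = 533.2 ≈ 533 km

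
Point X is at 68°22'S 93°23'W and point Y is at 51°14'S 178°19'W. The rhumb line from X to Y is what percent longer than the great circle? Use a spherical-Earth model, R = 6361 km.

Great circle: σ = 0.7300 rad → d_gc = Rσ = 4643.6 km
Rhumb: Δφ = +0.2990, Δλ = -1.4824, Δψ = +0.6105, q = Δφ/Δψ = 0.4898 → d_rh = R√(Δφ²+q²Δλ²) = 4994.7 km
Excess = (4994.7 − 4643.6) / 4643.6 = 351.1 / 4643.6 = 7.56% ≈ 7.6%

7.6%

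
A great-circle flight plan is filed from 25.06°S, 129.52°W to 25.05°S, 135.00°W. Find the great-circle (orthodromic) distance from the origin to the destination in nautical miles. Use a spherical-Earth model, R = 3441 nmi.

cos σ = sin φ₁ sin φ₂ + cos φ₁ cos φ₂ cos Δλ
      = sin(-25.06°)sin(-25.05°) + cos(-25.06°)cos(-25.05°)cos(-5.48°) = 0.9962
σ = 4.964° → d = Rσ = 3441·0.08664 = 298 nmi

298 nmi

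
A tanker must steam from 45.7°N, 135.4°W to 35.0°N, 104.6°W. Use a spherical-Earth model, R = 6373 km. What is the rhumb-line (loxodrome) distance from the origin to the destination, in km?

2861 km

Rhumb course C = atan2(Δλ, Δψ) with Δψ = ln[tan(π/4+φ₂/2)/tan(π/4+φ₁/2)] = -0.2459, Δλ = +0.5376 → C = 114.58°
d = R·|Δφ| / |cos C| = 6373·0.18675 / 0.41601 = 2861 km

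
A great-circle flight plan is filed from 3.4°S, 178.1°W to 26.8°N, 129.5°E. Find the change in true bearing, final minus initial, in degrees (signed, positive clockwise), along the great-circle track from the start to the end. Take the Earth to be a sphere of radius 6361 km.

-11.8°

Initial bearing θ₁ = atan2(sin Δλ cos φ₂, cos φ₁ sin φ₂ − sin φ₁ cos φ₂ cos Δλ) = 304.30°
Final bearing θ₂ = (initial bearing from the destination back to the start) + 180° = 292.50°
Δθ = θ₂ − θ₁ = -11.8°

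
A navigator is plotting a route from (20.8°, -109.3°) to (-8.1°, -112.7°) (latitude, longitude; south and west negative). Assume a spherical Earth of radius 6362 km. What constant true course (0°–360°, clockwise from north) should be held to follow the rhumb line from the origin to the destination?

186.6°

Meridional parts: M(φ₁)=+0.3713, M(φ₂)=-0.1418 → ΔM = -0.5131;  Δλ = -0.0593 rad
tan C = Δλ / ΔM = +0.1156 → C = 186.60°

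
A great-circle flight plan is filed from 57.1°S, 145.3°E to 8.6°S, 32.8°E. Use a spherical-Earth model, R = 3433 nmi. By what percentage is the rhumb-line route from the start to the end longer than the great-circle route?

7.2%

Great circle: σ = 1.6509 rad → d_gc = Rσ = 5667.4 nmi
Rhumb: Δφ = +0.8465, Δλ = -1.9635, Δψ = +1.0692, q = Δφ/Δψ = 0.7917 → d_rh = R√(Δφ²+q²Δλ²) = 6076.4 nmi
Excess = (6076.4 − 5667.4) / 5667.4 = 409.0 / 5667.4 = 7.22% ≈ 7.2%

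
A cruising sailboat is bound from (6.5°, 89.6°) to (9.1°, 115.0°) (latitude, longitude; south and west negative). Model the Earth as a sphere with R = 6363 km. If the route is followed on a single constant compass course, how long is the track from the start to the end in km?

Δψ = ln[tan(π/4+φ₂/2)/tan(π/4+φ₁/2)] = +0.0458;  Δφ = +0.0454 rad,  Δλ = +0.4433 rad
q = Δφ/Δψ = 0.9907
d = R·√(Δφ² + q²Δλ²) = 6363·0.44151 = 2809 km

2809 km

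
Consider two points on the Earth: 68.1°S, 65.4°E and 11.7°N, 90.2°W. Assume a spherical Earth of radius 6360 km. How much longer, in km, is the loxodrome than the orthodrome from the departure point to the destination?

Great circle: cos σ = sin φ₁ sin φ₂ + cos φ₁ cos φ₂ cos Δλ,  σ = 2.1185 rad → d_gc = 13474.0 km
Rhumb line: Δψ = +1.8482, q = Δφ/Δψ = 0.7536, d_rh = R√(Δφ²+q²Δλ²) = 15743.9 km
Excess = 15743.9 − 13474.0 = 2269.9 ≈ 2270 km

2270 km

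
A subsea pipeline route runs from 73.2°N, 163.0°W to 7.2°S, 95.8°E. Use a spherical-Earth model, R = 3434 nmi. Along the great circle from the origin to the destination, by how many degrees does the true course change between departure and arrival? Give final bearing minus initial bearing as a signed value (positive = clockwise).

-81.9°

Initial bearing θ₁ = atan2(sin Δλ cos φ₂, cos φ₁ sin φ₂ − sin φ₁ cos φ₂ cos Δλ) = 278.66°
Final bearing θ₂ = (initial bearing from the destination back to the start) + 180° = 196.74°
Δθ = θ₂ − θ₁ = -81.9°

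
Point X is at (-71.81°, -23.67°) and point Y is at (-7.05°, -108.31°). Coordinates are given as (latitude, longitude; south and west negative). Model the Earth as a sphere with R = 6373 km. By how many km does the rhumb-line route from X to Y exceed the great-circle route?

Great circle: cos σ = sin φ₁ sin φ₂ + cos φ₁ cos φ₂ cos Δλ,  σ = 1.4247 rad → d_gc = 9079.8 km
Rhumb line: Δψ = +1.7087, q = Δφ/Δψ = 0.6615, d_rh = R√(Δφ²+q²Δλ²) = 9522.0 km
Excess = 9522.0 − 9079.8 = 442.2 ≈ 442 km

442 km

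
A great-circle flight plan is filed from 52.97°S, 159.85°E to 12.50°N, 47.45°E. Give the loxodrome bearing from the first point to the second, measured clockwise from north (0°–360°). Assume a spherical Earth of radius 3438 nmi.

303.8°

Meridional parts: M(φ₁)=-1.0940, M(φ₂)=+0.2199 → ΔM = +1.3139;  Δλ = -1.9618 rad
tan C = Δλ / ΔM = -1.4931 → C = 303.81°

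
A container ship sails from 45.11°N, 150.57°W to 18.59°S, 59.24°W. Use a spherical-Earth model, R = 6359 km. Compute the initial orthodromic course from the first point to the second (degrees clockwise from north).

θ = atan2( sin Δλ·cos φ₂ ,  cos φ₁ sin φ₂ − sin φ₁ cos φ₂ cos Δλ )
  = atan2(+0.9476, -0.2094) = 102.46°

102.5°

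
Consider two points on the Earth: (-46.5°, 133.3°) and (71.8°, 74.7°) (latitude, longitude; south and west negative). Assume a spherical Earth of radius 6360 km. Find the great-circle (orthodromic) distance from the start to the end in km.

13903 km

cos σ = sin φ₁ sin φ₂ + cos φ₁ cos φ₂ cos Δλ
      = sin(-46.50°)sin(71.80°) + cos(-46.50°)cos(71.80°)cos(-58.60°) = -0.5771
σ = 125.245° → d = Rσ = 6360·2.18593 = 13903 km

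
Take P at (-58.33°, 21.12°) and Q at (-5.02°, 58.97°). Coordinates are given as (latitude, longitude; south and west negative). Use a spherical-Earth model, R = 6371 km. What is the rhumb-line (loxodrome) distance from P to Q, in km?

6804 km

Δψ = ln[tan(π/4+φ₂/2)/tan(π/4+φ₁/2)] = +1.1724;  Δφ = +0.9304 rad,  Δλ = +0.6606 rad
q = Δφ/Δψ = 0.7936
d = R·√(Δφ² + q²Δλ²) = 6371·1.06798 = 6804 km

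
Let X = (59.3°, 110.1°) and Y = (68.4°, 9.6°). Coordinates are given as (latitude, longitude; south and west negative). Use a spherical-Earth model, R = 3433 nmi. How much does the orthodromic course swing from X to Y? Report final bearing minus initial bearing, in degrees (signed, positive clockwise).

Initial bearing θ₁ = atan2(sin Δλ cos φ₂, cos φ₁ sin φ₂ − sin φ₁ cos φ₂ cos Δλ) = 325.79°
Final bearing θ₂ = (initial bearing from the destination back to the start) + 180° = 231.24°
Δθ = θ₂ − θ₁ = -94.5°

-94.5°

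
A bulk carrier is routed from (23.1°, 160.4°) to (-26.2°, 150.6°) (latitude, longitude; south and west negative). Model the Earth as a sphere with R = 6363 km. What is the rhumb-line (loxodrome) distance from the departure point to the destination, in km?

Δψ = ln[tan(π/4+φ₂/2)/tan(π/4+φ₁/2)] = -0.8887;  Δφ = -0.8604 rad,  Δλ = -0.1710 rad
q = Δφ/Δψ = 0.9683
d = R·√(Δφ² + q²Δλ²) = 6363·0.87624 = 5576 km

5576 km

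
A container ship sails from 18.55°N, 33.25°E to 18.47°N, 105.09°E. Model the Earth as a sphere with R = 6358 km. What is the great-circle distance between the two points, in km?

7502 km

cos σ = sin φ₁ sin φ₂ + cos φ₁ cos φ₂ cos Δλ
      = sin(18.55°)sin(18.47°) + cos(18.55°)cos(18.47°)cos(71.84°) = 0.3810
σ = 67.602° → d = Rσ = 6358·1.17987 = 7502 km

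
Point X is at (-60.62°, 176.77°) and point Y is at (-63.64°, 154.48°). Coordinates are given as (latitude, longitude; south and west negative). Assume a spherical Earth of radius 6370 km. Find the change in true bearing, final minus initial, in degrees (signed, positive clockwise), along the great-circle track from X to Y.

At departure: θ₁ = atan2(sin Δλ cos φ₂, cos φ₁ sin φ₂ − sin φ₁ cos φ₂ cos Δλ) = 244.15°
At arrival: θ₂ = atan2(sin Δλ cos φ₁, −cos φ₂ sin φ₁ + sin φ₂ cos φ₁ cos Δλ) = 263.92°
Δθ = θ₂ − θ₁ = +19.8°

+19.8°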